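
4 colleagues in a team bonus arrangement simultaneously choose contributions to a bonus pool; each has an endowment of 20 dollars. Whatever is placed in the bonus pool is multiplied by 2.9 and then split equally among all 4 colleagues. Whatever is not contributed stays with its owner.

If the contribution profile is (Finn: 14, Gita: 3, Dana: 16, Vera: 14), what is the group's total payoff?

Total contributed: 14 + 3 + 16 + 14 = 47; total kept: 4 × 20 − 47 = 33.
The bonus pool pays out 2.9 × 47 = 136.30 in aggregate.
Group total = 33 + 136.30 = 169.30.

169.30 dollars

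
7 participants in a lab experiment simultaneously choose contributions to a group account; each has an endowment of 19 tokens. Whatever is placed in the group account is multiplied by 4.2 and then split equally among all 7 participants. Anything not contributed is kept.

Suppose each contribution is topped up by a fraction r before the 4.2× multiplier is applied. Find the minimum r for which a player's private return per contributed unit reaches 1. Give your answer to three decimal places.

With matching at rate r, one contributed unit becomes (1 + r) in the group account and returns 4.2 × (1 + r) / 7 to the contributor.
Setting this equal to 1: 1 + r = 7/4.2 = 1.6667.
So the minimum matching rate is r = 1.6667 − 1 = 0.667.

0.667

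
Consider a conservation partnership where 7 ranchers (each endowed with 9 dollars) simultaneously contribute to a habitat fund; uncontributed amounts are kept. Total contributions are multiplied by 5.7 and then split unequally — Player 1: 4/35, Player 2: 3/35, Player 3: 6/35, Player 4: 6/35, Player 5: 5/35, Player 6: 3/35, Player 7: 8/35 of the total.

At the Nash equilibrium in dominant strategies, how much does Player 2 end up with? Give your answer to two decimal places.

13.40 dollars

A player with share s gets back 5.7·s per unit contributed, so full contribution is dominant for anyone with s > 1/5.7 = 0.1754 and zero contribution is dominant for anyone below.
Only Player 7 (8/35) clears that bar, contributing 9; the remaining 6 contribute 0. Total contributed: 9.
Player 2 keeps 9 and receives 5.7 × 9 × 3/35 = 4.40 from the habitat fund, for a payoff of 13.40.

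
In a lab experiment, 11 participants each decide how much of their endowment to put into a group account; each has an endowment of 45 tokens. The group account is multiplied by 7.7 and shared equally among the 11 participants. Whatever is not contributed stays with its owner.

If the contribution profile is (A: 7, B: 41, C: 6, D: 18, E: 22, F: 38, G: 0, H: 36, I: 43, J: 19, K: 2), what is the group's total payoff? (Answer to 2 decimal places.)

2049.40 tokens

Total contributed: 7 + 41 + 6 + 18 + 22 + 38 + 0 + 36 + 43 + 19 + 2 = 232; total kept: 11 × 45 − 232 = 263.
The group account pays out 7.7 × 232 = 1786.40 in aggregate.
Group total = 263 + 1786.40 = 2049.40.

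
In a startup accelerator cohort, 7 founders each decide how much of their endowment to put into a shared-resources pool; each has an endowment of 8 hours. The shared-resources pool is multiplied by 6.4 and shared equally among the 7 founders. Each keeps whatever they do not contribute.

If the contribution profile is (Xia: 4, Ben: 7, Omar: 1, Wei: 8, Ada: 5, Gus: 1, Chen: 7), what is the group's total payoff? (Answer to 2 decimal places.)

234.20 hours

Total contributed: 4 + 7 + 1 + 8 + 5 + 1 + 7 = 33; total kept: 7 × 8 − 33 = 23.
The shared-resources pool pays out 6.4 × 33 = 211.20 in aggregate.
Group total = 23 + 211.20 = 234.20.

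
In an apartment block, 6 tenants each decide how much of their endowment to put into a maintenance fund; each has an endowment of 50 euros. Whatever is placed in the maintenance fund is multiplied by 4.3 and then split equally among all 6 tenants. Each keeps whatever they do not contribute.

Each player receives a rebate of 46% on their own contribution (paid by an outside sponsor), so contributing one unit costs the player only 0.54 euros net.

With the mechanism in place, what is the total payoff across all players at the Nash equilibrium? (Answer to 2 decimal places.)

With the mechanism, a contributed unit returns (4.3/6) / 0.54 = 1.3272 per unit of net cost to the contributor — now above 1 — so contributing fully is weakly dominant for every player.
So the Nash equilibrium is full contribution by all 6; the group earns 6 × (50 × 0.46 + 4.3 × 50) = 1428.00.

1428.00 euros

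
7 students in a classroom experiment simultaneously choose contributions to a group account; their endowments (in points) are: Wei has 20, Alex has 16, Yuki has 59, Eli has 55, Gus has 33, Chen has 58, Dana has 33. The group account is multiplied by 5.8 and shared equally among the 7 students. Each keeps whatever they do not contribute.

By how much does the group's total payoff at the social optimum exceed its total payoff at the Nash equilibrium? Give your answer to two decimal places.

The private return per contributed unit is 5.8/7 = 0.8286 < 1 for every player regardless of endowment, so the Nash equilibrium is zero contribution and the group total is Σ E_j = 20 + 16 + 59 + 55 + 33 + 58 + 33 = 274.
Each contributed unit returns 5.800 to the group, so the social optimum is full contribution by everyone: group total = 5.800 × 274 = 1589.20.
Efficiency loss = (5.800 − 1) × 274 = 1315.20.

1315.20 points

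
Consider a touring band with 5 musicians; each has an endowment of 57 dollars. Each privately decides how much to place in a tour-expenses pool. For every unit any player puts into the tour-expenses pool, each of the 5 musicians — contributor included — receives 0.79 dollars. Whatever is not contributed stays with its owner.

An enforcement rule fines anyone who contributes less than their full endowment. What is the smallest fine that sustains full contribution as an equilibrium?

Given the others contribute fully, the best deviation is to contribute 0 (any partial contribution still incurs the fine and gives up units whose private return 0.79 is below 1).
Deviating from 57 to 0 saves 57 dollars but forfeits the deviator's share of the drop in the tour-expenses pool: 0.79 × 57 = 45.03.
So the deviation gain is 57 − 45.03 = 11.97, and the fine must be at least 11.97 dollars to wipe it out.

11.97 dollars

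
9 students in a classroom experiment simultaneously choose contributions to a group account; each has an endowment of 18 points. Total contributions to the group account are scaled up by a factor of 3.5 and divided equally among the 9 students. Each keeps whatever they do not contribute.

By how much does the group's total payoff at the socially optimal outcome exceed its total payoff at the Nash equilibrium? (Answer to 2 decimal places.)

Each contributed unit returns 3.5/9 = 0.3889 to its contributor — below 1 — so contributing 0 is dominant for every player. At the Nash equilibrium everyone keeps their 18, and the group total is 9 × 18 = 162.
Each contributed unit returns 3.500 to the group as a whole (0.3889 to each of 9 players), which exceeds 1, so the social optimum is full contribution: group total = 3.500 × 162 = 567.00.
Efficiency loss = 567.00 − 162 = 405.00.

405.00 points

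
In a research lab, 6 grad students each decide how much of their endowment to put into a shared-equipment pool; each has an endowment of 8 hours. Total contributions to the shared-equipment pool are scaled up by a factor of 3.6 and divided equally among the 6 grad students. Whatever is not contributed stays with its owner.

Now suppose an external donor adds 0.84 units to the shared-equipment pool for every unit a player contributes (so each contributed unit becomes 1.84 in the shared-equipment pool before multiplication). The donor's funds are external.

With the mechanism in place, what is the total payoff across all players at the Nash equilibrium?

Under the mechanism each unit contributed yields 3.6 × 1.84 / 6 = 1.1040 back to its contributor per unit of net cost, which exceeds 1, making full contribution the dominant choice for everyone.
So the Nash equilibrium is full contribution by all 6; the group earns 3.6 × 1.84 × 48 = 317.95.

317.95 hours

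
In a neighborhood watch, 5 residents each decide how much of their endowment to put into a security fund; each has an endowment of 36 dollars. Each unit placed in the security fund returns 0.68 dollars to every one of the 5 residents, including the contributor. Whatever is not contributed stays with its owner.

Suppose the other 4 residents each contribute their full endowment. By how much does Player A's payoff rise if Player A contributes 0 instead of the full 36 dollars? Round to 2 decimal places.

11.52 dollars

Switching from a contribution of 36 to 0 lets Player A keep an extra 36 dollars, but lowers the security fund by 36, which costs Player A their own share of that drop: 0.68 × 36 = 24.48.
Net gain = 36 − 24.48 = 11.52. The private return per contributed unit (0.68) is below 1, so free-riding is indeed the best response regardless of what the others do.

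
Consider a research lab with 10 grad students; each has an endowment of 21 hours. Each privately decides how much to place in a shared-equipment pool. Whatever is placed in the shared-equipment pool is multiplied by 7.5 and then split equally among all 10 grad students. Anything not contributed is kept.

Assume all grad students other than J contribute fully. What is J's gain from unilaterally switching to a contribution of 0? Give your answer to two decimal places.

5.25 hours

Switching from a contribution of 21 to 0 lets J keep an extra 21 hours, but lowers the shared-equipment pool by 21, which costs J their own share of that drop: 7.5/10 × 21 = 15.75.
Net gain = 21 − 15.75 = 5.25. The private return per contributed unit (0.7500) is below 1, so free-riding is indeed the best response regardless of what the others do.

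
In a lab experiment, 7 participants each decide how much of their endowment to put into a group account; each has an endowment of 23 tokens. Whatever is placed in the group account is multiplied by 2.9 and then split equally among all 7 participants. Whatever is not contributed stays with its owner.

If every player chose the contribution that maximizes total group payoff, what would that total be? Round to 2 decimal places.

466.90 tokens

Each contributed unit returns 2.900 to the group as a whole (0.4143 to each of 7 players), which exceeds 1, so the social optimum is full contribution: group total = 2.900 × 161 = 466.90.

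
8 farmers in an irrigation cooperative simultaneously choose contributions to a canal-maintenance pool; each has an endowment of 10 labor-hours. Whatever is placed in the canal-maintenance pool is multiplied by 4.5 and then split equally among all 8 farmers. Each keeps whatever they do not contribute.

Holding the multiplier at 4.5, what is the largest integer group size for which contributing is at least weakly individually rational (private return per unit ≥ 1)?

Private return per unit is 4.5/(group size), which is ≥ 1 whenever the group size is ≤ 4.5.
The largest such integer is 4.

4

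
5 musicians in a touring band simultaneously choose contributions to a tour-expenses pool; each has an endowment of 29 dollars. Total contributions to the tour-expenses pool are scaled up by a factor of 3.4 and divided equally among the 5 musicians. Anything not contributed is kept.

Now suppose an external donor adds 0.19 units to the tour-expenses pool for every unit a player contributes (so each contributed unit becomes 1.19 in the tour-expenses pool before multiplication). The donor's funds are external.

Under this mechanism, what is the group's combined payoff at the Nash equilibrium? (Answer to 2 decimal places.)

145.00 dollars

The effective private return is 3.4 × 1.19 / 5 = 0.8092, which is still under 1, so the mechanism doesn't change anyone's dominant strategy: zero contribution.
At the Nash equilibrium no one contributes; group total payoff = 5 × 29 = 145.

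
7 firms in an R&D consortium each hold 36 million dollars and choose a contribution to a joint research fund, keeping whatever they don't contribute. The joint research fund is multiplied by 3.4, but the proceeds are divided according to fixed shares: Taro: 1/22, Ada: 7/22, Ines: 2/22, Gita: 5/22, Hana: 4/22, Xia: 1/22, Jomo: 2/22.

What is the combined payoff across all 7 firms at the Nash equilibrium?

For player j, contributing a unit is worthwhile iff 3.4 × (j's share) ≥ 1, i.e. iff j's share is at least 0.2941.
The only share above 0.2941 is Ada's 7/22, contributing 36; the remaining 6 contribute 0. Total contributed: 36.
The joint research fund pays out 3.4 × 36 = 122.40 in total (split across the unequal shares, but the aggregate is all that matters for the group sum).
The 6 free-riders keep 36 each, adding 216. Group total = 216 + 122.40 = 338.40.

338.40 million dollars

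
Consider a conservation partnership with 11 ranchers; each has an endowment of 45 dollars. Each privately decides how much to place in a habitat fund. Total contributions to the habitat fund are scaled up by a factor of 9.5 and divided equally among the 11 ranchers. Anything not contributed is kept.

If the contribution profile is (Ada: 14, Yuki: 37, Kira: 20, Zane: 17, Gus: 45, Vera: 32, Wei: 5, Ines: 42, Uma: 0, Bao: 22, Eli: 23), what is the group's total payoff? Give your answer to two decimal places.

Total contributed: 14 + 37 + 20 + 17 + 45 + 32 + 5 + 42 + 0 + 22 + 23 = 257; total kept: 11 × 45 − 257 = 238.
The habitat fund pays out 9.5 × 257 = 2441.50 in aggregate.
Group total = 238 + 2441.50 = 2679.50.

2679.50 dollars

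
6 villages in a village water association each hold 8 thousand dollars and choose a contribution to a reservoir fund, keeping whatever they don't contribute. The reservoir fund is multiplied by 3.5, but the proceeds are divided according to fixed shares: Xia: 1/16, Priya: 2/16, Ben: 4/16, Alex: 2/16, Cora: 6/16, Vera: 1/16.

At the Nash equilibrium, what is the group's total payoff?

Player j's private return per contributed unit is 3.5 × (j's share). Contributing is weakly dominant for j when that share is at least 1/3.5 = 0.2857, and contributing 0 is dominant otherwise.
Cora alone (share 6/16) is above the threshold, contributing 8; the remaining 5 contribute 0. Total contributed: 8.
The reservoir fund pays out 3.5 × 8 = 28.00 in total (split across the unequal shares, but the aggregate is all that matters for the group sum).
The 5 free-riders keep 8 each, adding 40. Group total = 40 + 28.00 = 68.00.

68.00 thousand dollars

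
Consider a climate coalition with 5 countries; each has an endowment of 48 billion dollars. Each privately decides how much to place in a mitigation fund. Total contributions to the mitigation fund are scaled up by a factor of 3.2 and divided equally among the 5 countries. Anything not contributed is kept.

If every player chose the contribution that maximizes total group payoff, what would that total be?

768.00 billion dollars

Each contributed unit returns 3.200 to the group as a whole (0.6400 to each of 5 players), which exceeds 1, so the social optimum is full contribution: group total = 3.200 × 240 = 768.00.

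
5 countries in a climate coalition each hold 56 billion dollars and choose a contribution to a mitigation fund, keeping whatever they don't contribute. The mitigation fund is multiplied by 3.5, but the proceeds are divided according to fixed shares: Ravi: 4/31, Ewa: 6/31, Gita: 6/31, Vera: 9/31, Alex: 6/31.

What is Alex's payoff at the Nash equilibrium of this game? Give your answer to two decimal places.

93.94 billion dollars

For player j, contributing a unit is worthwhile iff 3.5 × (j's share) ≥ 1, i.e. iff j's share is at least 0.2857.
The only share above 0.2857 is Vera's 9/31, contributing 56; the remaining 4 contribute 0. Total contributed: 56.
Alex keeps 56 and receives 3.5 × 56 × 6/31 = 37.94 from the mitigation fund, for a payoff of 93.94.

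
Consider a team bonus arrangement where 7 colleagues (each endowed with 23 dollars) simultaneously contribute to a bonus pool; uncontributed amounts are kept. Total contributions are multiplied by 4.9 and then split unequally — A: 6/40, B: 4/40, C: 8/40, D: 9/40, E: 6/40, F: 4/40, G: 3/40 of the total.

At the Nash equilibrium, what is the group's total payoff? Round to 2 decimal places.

250.70 dollars

Each unit j contributes comes back to j as 4.9 × (j's share), so j prefers to contribute only if that share exceeds 1/4.9 = 0.2041; otherwise keeping the unit dominates.
D alone (share 9/40) is above the threshold, contributing 23; the remaining 6 contribute 0. Total contributed: 23.
The bonus pool pays out 4.9 × 23 = 112.70 in total (split across the unequal shares, but the aggregate is all that matters for the group sum).
The 6 free-riders keep 23 each, adding 138. Group total = 138 + 112.70 = 250.70.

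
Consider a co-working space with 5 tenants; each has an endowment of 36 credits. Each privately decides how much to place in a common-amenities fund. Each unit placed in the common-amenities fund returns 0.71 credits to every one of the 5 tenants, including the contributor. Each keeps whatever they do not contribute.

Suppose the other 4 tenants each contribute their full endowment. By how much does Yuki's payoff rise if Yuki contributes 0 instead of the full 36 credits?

10.44 credits

Switching from a contribution of 36 to 0 lets Yuki keep an extra 36 credits, but lowers the common-amenities fund by 36, which costs Yuki their own share of that drop: 0.71 × 36 = 25.56.
Net gain = 36 − 25.56 = 10.44. The private return per contributed unit (0.71) is below 1, so free-riding is indeed the best response regardless of what the others do.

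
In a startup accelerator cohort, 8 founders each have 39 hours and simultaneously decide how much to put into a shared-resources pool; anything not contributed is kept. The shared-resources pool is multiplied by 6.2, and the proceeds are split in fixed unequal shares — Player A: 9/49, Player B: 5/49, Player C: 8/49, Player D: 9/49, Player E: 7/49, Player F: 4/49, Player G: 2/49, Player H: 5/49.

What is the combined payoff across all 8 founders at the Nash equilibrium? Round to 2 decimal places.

920.40 hours

A player with share s gets back 6.2·s per unit contributed, so full contribution is dominant for anyone with s > 1/6.2 = 0.1613 and zero contribution is dominant for anyone below.
The shares above 0.1613 belong to Player A, Player C and Player D, contributing 39 each; the remaining 5 contribute 0. Total contributed: 117.
The shared-resources pool pays out 6.2 × 117 = 725.40 in total (split across the unequal shares, but the aggregate is all that matters for the group sum).
The 5 free-riders keep 39 each, adding 195. Group total = 195 + 725.40 = 920.40.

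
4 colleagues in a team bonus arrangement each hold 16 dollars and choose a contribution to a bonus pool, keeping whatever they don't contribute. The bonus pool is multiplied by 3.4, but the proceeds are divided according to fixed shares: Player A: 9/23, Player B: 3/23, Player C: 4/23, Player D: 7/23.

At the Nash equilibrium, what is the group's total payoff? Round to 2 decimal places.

A player with share s gets back 3.4·s per unit contributed, so full contribution is dominant for anyone with s > 1/3.4 = 0.2941 and zero contribution is dominant for anyone below.
The shares above 0.2941 belong to Player A and Player D, contributing 16 each; the remaining 2 contribute 0. Total contributed: 32.
The bonus pool pays out 3.4 × 32 = 108.80 in total (split across the unequal shares, but the aggregate is all that matters for the group sum).
The 2 free-riders keep 16 each, adding 32. Group total = 32 + 108.80 = 140.80.

140.80 dollars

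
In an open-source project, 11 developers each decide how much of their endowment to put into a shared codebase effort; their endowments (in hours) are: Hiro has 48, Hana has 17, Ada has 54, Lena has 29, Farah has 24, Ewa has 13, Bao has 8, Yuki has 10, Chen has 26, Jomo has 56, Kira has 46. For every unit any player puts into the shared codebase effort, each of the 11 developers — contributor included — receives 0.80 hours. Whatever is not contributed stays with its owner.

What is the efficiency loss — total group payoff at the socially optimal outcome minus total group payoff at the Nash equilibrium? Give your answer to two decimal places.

The private return per contributed unit is 0.80 < 1 for everyone, so the Nash equilibrium is zero contribution and the group total is Σ E_j = 48 + 17 + 54 + 29 + 24 + 13 + 8 + 10 + 26 + 56 + 46 = 331.
Each contributed unit returns 8.800 to the group, so the social optimum is full contribution by everyone: group total = 8.800 × 331 = 2912.80.
Efficiency loss = (8.800 − 1) × 331 = 2581.80.

2581.80 hours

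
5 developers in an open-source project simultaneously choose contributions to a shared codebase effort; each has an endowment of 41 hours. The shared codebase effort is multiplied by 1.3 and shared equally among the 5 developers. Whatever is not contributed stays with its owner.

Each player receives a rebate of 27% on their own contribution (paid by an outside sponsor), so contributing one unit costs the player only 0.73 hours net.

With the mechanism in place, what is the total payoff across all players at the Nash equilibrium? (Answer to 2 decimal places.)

205.00 hours

The effective private return is (1.3/5) / 0.73 = 0.3562, which is still under 1, so the mechanism doesn't change anyone's dominant strategy: zero contribution.
Everyone keeps their endowment and the group total is 5 × 41 = 205.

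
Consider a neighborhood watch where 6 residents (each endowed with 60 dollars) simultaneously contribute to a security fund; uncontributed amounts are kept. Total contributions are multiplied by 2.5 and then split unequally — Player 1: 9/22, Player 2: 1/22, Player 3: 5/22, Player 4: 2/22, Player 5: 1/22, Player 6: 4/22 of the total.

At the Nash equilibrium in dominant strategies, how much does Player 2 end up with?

66.82 dollars

For player j, contributing a unit is worthwhile iff 2.5 × (j's share) ≥ 1, i.e. iff j's share is at least 0.4000.
Only Player 1 (9/22) clears that bar, contributing 60; the remaining 5 contribute 0. Total contributed: 60.
Player 2 keeps 60 and receives 2.5 × 60 × 1/22 = 6.82 from the security fund, for a payoff of 66.82.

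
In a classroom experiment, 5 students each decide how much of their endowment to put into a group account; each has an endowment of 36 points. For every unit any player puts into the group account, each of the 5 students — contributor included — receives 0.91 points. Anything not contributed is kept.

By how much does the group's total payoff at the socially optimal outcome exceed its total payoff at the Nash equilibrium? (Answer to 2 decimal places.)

The private return per contributed unit is 0.91 < 1, so contributing 0 is dominant for every player. At the Nash equilibrium everyone keeps their 36, and the group total is 5 × 36 = 180.
Each contributed unit returns 4.550 to the group as a whole (0.91 to each of 5 players), which exceeds 1, so the social optimum is full contribution: group total = 4.550 × 180 = 819.00.
Efficiency loss = 819.00 − 180 = 639.00.

639.00 points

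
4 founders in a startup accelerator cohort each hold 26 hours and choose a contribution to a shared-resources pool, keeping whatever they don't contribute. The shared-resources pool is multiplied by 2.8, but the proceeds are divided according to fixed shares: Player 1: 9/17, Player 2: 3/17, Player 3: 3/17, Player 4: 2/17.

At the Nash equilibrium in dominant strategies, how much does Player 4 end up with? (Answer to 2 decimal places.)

34.56 hours

Each unit j contributes comes back to j as 2.8 × (j's share), so j prefers to contribute only if that share exceeds 1/2.8 = 0.3571; otherwise keeping the unit dominates.
Only Player 1 (9/17) clears that bar, contributing 26; the remaining 3 contribute 0. Total contributed: 26.
Player 4 keeps 26 and receives 2.8 × 26 × 2/17 = 8.56 from the shared-resources pool, for a payoff of 34.56.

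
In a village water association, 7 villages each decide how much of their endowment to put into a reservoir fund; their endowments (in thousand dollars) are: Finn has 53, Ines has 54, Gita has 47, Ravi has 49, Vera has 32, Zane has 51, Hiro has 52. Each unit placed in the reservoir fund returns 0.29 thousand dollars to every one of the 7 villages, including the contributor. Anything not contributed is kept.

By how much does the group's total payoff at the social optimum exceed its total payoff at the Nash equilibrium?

348.14 thousand dollars

The private return per contributed unit is 0.29 < 1 for everyone, so the Nash equilibrium is zero contribution and the group total is Σ E_j = 53 + 54 + 47 + 49 + 32 + 51 + 52 = 338.
Each contributed unit returns 2.030 to the group, so the social optimum is full contribution by everyone: group total = 2.030 × 338 = 686.14.
Efficiency loss = (2.030 − 1) × 338 = 348.14.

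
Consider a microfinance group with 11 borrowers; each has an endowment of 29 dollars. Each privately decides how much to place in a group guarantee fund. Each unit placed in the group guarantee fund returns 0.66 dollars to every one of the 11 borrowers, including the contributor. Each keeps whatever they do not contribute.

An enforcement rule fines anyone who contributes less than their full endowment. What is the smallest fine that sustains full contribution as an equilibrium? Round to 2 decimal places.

Given the others contribute fully, the best deviation is to contribute 0 (any partial contribution still incurs the fine and gives up units whose private return 0.66 is below 1).
Deviating from 29 to 0 saves 29 dollars but forfeits the deviator's share of the drop in the group guarantee fund: 0.66 × 29 = 19.14.
So the deviation gain is 29 − 19.14 = 9.86, and the fine must be at least 9.86 dollars to wipe it out.

9.86 dollars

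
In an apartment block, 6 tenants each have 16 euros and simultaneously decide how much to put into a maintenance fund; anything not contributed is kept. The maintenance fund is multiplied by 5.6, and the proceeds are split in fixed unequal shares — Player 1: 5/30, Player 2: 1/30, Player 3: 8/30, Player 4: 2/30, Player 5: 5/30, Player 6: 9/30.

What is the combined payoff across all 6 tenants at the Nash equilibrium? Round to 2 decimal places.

A player with share s gets back 5.6·s per unit contributed, so full contribution is dominant for anyone with s > 1/5.6 = 0.1786 and zero contribution is dominant for anyone below.
The shares above 0.1786 belong to Player 3 and Player 6, contributing 16 each; the remaining 4 contribute 0. Total contributed: 32.
The maintenance fund pays out 5.6 × 32 = 179.20 in total (split across the unequal shares, but the aggregate is all that matters for the group sum).
The 4 free-riders keep 16 each, adding 64. Group total = 64 + 179.20 = 243.20.

243.20 euros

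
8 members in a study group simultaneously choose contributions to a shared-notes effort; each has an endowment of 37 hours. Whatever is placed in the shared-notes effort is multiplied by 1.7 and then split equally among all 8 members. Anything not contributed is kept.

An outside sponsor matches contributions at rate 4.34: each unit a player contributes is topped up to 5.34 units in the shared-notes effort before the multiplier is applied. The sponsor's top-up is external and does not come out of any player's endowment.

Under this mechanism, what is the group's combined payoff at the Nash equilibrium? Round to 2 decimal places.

With the mechanism, a contributed unit returns 1.7 × 5.34 / 8 = 1.1348 per unit of net cost to the contributor — now above 1 — so contributing fully is weakly dominant for every player.
At the Nash equilibrium everyone contributes 37. Group total payoff = 1.7 × 5.34 × 296 = 2687.09.

2687.09 hours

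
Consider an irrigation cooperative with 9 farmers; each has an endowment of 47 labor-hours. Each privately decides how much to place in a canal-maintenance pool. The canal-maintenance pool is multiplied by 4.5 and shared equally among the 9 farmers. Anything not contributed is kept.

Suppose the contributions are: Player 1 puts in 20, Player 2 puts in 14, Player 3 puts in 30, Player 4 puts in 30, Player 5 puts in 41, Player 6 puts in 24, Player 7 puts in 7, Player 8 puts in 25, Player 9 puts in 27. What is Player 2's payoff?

Total contributed: 20 + 14 + 30 + 30 + 41 + 24 + 7 + 25 + 27 = 218.
Each receives 4.5 × 218 / 9 = 109.00 from the canal-maintenance pool.
Player 2 keeps 47 − 14 = 33, so Player 2's payoff is 33 + 109.00 = 142.00.

142.00 labor-hours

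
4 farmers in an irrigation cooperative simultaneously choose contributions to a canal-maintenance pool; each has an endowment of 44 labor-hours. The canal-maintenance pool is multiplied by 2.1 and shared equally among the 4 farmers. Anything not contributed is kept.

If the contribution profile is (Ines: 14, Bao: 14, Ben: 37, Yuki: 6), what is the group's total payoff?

Total contributed: 14 + 14 + 37 + 6 = 71; total kept: 4 × 44 − 71 = 105.
The canal-maintenance pool pays out 2.1 × 71 = 149.10 in aggregate.
Group total = 105 + 149.10 = 254.10.

254.10 labor-hours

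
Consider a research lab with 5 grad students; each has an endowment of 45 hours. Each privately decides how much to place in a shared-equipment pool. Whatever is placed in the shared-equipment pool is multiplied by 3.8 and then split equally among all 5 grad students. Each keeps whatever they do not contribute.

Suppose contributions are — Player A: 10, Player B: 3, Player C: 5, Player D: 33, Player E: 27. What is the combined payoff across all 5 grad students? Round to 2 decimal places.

Total contributed: 10 + 3 + 5 + 33 + 27 = 78; total kept: 5 × 45 − 78 = 147.
The shared-equipment pool pays out 3.8 × 78 = 296.40 in aggregate.
Group total = 147 + 296.40 = 443.40.

443.40 hours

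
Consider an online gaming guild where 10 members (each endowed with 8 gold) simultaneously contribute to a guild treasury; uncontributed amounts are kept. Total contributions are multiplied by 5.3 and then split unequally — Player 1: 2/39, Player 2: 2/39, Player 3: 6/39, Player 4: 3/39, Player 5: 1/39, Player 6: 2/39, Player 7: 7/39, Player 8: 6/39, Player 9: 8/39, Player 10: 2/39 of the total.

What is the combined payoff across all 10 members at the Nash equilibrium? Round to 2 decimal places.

Player j's private return per contributed unit is 5.3 × (j's share). Contributing is weakly dominant for j when that share is at least 1/5.3 = 0.1887, and contributing 0 is dominant otherwise.
Player 9 alone (share 8/39) is above the threshold, contributing 8; the remaining 9 contribute 0. Total contributed: 8.
The guild treasury pays out 5.3 × 8 = 42.40 in total (split across the unequal shares, but the aggregate is all that matters for the group sum).
The 9 free-riders keep 8 each, adding 72. Group total = 72 + 42.40 = 114.40.

114.40 gold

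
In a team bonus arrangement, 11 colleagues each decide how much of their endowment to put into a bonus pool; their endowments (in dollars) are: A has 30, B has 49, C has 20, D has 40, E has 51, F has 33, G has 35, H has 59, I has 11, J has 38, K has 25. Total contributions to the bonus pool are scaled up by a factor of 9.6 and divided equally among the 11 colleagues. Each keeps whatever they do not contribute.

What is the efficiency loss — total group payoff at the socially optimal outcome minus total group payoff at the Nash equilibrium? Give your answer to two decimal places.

The private return per contributed unit is 9.6/11 = 0.8727 < 1 for every player regardless of endowment, so the Nash equilibrium is zero contribution and the group total is Σ E_j = 30 + 49 + 20 + 40 + 51 + 33 + 35 + 59 + 11 + 38 + 25 = 391.
Each contributed unit returns 9.600 to the group, so the social optimum is full contribution by everyone: group total = 9.600 × 391 = 3753.60.
Efficiency loss = (9.600 − 1) × 391 = 3362.60.

3362.60 dollars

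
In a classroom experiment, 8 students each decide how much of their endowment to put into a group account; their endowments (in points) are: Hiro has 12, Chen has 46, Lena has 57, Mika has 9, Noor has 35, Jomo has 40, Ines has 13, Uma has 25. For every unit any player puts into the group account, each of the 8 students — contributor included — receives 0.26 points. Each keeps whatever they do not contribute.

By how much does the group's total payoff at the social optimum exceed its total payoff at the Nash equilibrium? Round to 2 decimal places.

The private return per contributed unit is 0.26 < 1 for everyone, so the Nash equilibrium is zero contribution and the group total is Σ E_j = 12 + 46 + 57 + 9 + 35 + 40 + 13 + 25 = 237.
Each contributed unit returns 2.080 to the group, so the social optimum is full contribution by everyone: group total = 2.080 × 237 = 492.96.
Efficiency loss = (2.080 − 1) × 237 = 255.96.

255.96 points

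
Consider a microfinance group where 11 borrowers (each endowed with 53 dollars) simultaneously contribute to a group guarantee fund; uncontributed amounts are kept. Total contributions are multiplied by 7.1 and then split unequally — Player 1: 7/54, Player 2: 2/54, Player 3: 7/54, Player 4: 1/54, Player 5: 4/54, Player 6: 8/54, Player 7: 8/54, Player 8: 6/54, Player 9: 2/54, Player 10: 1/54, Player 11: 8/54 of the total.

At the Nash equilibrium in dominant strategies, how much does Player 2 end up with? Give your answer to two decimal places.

For player j, contributing a unit is worthwhile iff 7.1 × (j's share) ≥ 1, i.e. iff j's share is at least 0.1408.
The shares above 0.1408 belong to Player 6, Player 7 and Player 11, contributing 53 each; the remaining 8 contribute 0. Total contributed: 159.
Player 2 keeps 53 and receives 7.1 × 159 × 2/54 = 41.81 from the group guarantee fund, for a payoff of 94.81.

94.81 dollars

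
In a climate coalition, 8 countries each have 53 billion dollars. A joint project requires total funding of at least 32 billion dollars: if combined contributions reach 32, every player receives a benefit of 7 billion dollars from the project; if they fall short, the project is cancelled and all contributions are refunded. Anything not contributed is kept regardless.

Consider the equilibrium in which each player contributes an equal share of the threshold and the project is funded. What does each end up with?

Equal share of the threshold: 32/8 = 4.
At this profile no one gains by cutting their contribution: any cut drops the total below 32, the project is cancelled, contributions are refunded, and the deviator ends with 53, which is less than 53 − 4 + 7 = 56. Contributing more than 4 just wastes the excess. So contributing exactly 4 is a best response.
Each player's payoff: 53 − 4 + 7 = 56.

56 billion dollars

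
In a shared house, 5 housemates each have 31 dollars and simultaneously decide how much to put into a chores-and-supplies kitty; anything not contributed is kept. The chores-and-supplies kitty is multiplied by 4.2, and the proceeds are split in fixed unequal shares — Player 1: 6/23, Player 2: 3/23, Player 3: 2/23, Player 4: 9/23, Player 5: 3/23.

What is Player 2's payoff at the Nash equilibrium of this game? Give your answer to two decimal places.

64.97 dollars

For player j, contributing a unit is worthwhile iff 4.2 × (j's share) ≥ 1, i.e. iff j's share is at least 0.2381.
Player 1 and Player 4 clear that bar, contributing 31 each; the remaining 3 contribute 0. Total contributed: 62.
Player 2 keeps 31 and receives 4.2 × 62 × 3/23 = 33.97 from the chores-and-supplies kitty, for a payoff of 64.97.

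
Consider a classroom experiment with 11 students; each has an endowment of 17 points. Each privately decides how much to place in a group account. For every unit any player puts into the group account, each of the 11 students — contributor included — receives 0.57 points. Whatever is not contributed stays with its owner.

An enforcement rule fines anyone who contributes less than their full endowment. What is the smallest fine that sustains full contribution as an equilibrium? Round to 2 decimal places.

Given the others contribute fully, the best deviation is to contribute 0 (any partial contribution still incurs the fine and gives up units whose private return 0.57 is below 1).
Deviating from 17 to 0 saves 17 points but forfeits the deviator's share of the drop in the group account: 0.57 × 17 = 9.69.
So the deviation gain is 17 − 9.69 = 7.31, and the fine must be at least 7.31 points to wipe it out.

7.31 points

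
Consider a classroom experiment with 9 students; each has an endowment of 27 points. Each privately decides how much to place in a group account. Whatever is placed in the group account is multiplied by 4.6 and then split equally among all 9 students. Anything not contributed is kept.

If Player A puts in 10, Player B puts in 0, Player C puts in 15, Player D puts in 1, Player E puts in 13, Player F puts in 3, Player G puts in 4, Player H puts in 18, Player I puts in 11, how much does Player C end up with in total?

50.33 points

Total contributed: 10 + 0 + 15 + 1 + 13 + 3 + 4 + 18 + 11 = 75.
Each receives 4.6 × 75 / 9 = 38.33 from the group account.
Player C keeps 27 − 15 = 12, so Player C's payoff is 12 + 38.33 = 50.33.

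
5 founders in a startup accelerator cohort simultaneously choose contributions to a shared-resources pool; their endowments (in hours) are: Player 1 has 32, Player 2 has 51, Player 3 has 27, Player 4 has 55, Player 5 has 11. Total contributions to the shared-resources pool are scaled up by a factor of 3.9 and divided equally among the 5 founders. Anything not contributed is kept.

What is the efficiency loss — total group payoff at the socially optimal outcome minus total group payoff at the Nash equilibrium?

510.40 hours

The private return per contributed unit is 3.9/5 = 0.7800 < 1 for every player regardless of endowment, so the Nash equilibrium is zero contribution and the group total is Σ E_j = 32 + 51 + 27 + 55 + 11 = 176.
Each contributed unit returns 3.900 to the group, so the social optimum is full contribution by everyone: group total = 3.900 × 176 = 686.40.
Efficiency loss = (3.900 − 1) × 176 = 510.40.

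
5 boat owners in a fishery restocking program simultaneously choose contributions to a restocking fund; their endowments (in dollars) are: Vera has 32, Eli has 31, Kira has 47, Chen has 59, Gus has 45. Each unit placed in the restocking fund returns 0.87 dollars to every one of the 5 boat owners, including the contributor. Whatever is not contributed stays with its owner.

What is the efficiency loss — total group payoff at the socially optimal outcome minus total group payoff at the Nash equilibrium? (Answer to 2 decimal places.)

716.90 dollars

The private return per contributed unit is 0.87 < 1 for everyone, so the Nash equilibrium is zero contribution and the group total is Σ E_j = 32 + 31 + 47 + 59 + 45 = 214.
Each contributed unit returns 4.350 to the group, so the social optimum is full contribution by everyone: group total = 4.350 × 214 = 930.90.
Efficiency loss = (4.350 − 1) × 214 = 716.90.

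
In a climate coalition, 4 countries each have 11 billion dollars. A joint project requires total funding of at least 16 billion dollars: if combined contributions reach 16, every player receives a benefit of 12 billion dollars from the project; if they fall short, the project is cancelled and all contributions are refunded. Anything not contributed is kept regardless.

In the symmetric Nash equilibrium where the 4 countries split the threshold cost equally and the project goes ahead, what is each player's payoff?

Equal share of the threshold: 16/4 = 4.
At this profile no one gains by cutting their contribution: any cut drops the total below 16, the project is cancelled, contributions are refunded, and the deviator ends with 11, which is less than 11 − 4 + 12 = 19. Contributing more than 4 just wastes the excess. So contributing exactly 4 is a best response.
Each player's payoff: 11 − 4 + 12 = 19.

19 billion dollars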